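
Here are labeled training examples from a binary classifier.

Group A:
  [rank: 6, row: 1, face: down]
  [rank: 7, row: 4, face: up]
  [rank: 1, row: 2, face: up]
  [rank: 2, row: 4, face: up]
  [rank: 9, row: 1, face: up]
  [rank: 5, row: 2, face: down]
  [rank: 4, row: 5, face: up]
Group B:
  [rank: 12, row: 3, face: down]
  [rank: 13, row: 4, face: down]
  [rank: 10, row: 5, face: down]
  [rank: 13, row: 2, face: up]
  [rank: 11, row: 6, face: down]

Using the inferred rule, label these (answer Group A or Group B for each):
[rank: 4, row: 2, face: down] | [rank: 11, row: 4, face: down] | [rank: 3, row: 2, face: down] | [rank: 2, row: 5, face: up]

'Group A' ⟺ rank ≤ 9.
Group A: [rank: 4, row: 2, face: down], since rank = 4.
Group B: [rank: 11, row: 4, face: down], since rank = 11.
Group A: [rank: 3, row: 2, face: down], since rank = 3.
Group A: [rank: 2, row: 5, face: up], since rank = 2.

Group A, Group B, Group A, Group A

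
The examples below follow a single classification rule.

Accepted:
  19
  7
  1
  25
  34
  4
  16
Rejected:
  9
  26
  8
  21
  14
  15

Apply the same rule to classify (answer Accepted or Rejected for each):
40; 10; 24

Accepted, Accepted, Rejected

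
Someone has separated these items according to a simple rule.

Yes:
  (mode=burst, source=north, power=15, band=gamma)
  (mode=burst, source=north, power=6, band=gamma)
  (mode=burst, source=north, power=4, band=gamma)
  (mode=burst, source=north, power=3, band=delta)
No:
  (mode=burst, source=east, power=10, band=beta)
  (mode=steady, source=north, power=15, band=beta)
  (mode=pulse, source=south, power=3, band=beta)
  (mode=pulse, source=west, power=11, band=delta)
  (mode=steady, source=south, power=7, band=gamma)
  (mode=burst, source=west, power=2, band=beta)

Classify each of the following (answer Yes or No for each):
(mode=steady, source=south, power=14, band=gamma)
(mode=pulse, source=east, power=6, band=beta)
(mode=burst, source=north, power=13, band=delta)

No, No, Yes

All 'Yes' examples share one property — source is north AND mode is burst — and every 'No' example lacks it.
No: (mode=steady, source=south, power=14, band=gamma), since source is south, mode is steady. No: (mode=pulse, source=east, power=6, band=beta), since source is east, mode is pulse. Yes: (mode=burst, source=north, power=13, band=delta), since source is north, mode is burst.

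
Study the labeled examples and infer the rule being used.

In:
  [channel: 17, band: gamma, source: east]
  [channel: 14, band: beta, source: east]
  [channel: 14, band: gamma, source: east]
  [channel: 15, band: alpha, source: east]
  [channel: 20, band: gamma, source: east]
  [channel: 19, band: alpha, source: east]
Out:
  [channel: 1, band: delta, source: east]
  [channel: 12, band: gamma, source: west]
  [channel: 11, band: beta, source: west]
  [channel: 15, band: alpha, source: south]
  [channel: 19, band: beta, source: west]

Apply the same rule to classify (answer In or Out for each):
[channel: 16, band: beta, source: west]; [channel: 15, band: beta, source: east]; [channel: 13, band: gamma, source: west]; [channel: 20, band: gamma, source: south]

'In' ⟺ source is east AND channel ≥ 11.
[channel: 16, band: beta, source: west] → source is west, channel = 16 → Out.
[channel: 15, band: beta, source: east] → source is east, channel = 15 → In.
[channel: 13, band: gamma, source: west] → source is west, channel = 13 → Out.
[channel: 20, band: gamma, source: south] → source is south, channel = 20 → Out.

Out, In, Out, Out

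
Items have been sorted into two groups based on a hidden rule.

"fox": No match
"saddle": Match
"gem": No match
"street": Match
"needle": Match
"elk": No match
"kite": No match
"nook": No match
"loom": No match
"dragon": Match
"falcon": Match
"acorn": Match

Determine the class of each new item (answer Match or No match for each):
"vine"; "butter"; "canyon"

The simplest hypothesis consistent with all the labels is: length ≥ 5.
"vine": No match (length 4). "butter": Match (length 6). "canyon": Match (length 6).

No match, Match, Match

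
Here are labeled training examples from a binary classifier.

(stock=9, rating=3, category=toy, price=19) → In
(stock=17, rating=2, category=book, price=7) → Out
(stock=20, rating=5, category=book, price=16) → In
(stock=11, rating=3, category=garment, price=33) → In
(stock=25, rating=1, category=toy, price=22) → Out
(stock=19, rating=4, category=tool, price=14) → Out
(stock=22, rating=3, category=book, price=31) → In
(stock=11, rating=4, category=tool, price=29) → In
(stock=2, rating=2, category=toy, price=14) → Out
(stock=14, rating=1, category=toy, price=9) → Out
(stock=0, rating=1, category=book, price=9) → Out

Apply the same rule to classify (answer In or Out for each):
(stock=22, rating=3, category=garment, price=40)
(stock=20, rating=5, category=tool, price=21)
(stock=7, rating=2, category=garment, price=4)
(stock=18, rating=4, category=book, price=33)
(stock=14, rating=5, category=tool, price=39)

The rule appears to be: rating ≥ 2 AND price ≥ 16.
(stock=22, rating=3, category=garment, price=40): rating = 3, price = 40 — checks out, so In. (stock=20, rating=5, category=tool, price=21): rating = 5, price = 21 — checks out, so In. (stock=7, rating=2, category=garment, price=4): rating = 2, price = 4 — doesn't match, so Out. (stock=18, rating=4, category=book, price=33): rating = 4, price = 33 — checks out, so In. (stock=14, rating=5, category=tool, price=39): rating = 5, price = 39 — checks out, so In.

In, In, Out, In, In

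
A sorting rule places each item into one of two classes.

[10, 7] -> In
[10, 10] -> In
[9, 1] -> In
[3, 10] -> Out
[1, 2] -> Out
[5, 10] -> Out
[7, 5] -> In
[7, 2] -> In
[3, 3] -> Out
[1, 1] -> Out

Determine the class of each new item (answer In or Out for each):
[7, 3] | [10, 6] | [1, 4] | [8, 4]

In, In, Out, In

The distinguishing property — first ≥ 7 — holds for all the 'In' cases and none of the 'Out' cases.
[7, 3] — first 7, hence In.
[10, 6] — first 10, hence In.
[1, 4] — first 1, hence Out.
[8, 4] — first 8, hence In.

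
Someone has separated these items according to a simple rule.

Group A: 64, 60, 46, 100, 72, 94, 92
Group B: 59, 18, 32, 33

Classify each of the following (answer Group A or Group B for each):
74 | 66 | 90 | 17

Group A, Group A, Group A, Group B

A rule that fits every label: even AND at least 33 — true of each 'Group A' example, false of each 'Group B' one.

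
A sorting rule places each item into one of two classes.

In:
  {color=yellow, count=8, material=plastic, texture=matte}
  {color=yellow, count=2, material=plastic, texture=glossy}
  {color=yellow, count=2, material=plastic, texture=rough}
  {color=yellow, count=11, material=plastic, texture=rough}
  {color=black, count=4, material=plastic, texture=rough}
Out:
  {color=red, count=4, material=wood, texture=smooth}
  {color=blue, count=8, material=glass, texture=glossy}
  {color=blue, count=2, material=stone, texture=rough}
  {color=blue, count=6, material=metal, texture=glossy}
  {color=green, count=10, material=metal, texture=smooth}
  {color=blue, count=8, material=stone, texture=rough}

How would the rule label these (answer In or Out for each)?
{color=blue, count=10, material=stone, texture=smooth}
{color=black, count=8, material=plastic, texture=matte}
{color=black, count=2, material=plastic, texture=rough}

Out, In, In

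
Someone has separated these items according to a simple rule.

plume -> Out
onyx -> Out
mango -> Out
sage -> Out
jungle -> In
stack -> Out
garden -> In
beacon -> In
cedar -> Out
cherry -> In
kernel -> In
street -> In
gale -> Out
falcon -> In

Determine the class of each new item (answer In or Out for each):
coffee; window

'In' ⟺ length 6.

In, In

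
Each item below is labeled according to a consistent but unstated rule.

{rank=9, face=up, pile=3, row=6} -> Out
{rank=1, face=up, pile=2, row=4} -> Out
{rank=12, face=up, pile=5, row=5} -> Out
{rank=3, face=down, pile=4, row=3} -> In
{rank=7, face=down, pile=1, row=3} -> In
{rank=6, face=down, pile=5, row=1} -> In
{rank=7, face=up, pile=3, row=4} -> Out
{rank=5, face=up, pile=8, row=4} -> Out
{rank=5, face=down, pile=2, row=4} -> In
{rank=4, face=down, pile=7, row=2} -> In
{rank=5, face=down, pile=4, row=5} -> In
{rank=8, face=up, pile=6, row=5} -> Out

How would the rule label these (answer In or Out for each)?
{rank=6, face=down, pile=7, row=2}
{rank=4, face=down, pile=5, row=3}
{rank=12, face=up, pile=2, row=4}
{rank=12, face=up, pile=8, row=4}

In, In, Out, Out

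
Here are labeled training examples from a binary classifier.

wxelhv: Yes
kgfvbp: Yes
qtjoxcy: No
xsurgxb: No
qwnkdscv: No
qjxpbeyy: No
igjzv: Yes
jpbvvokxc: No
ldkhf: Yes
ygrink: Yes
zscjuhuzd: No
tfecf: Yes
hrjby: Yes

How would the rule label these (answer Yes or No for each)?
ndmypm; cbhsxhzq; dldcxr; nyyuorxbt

The common property of the 'Yes' items is: length ≤ 6. No 'No' item has it.
ndmypm — length 6, hence Yes. cbhsxhzq — length 8, hence No. dldcxr — length 6, hence Yes. nyyuorxbt — length 9, hence No.

Yes, No, Yes, No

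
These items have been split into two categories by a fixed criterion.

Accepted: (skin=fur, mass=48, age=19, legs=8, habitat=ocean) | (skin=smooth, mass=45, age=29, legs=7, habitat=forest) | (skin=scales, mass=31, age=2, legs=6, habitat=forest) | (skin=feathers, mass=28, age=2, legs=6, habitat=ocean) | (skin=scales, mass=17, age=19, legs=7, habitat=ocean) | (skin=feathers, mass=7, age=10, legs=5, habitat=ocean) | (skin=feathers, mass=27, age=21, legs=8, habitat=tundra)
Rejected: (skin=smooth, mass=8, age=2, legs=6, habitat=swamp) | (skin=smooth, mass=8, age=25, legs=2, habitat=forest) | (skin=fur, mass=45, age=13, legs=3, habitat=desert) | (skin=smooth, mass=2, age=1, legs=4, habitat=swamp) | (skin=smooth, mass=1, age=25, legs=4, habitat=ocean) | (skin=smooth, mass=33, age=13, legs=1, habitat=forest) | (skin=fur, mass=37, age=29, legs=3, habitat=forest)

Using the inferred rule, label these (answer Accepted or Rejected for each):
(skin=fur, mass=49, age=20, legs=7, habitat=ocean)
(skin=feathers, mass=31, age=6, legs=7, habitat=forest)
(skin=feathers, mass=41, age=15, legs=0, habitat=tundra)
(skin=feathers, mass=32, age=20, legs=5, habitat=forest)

Accepted, Accepted, Rejected, Accepted

Every 'Accepted' example satisfies: mass ≠ 8 AND legs ≥ 5. None of the 'Rejected' examples do.
(skin=fur, mass=49, age=20, legs=7, habitat=ocean) — mass = 49, legs = 7, hence Accepted. (skin=feathers, mass=31, age=6, legs=7, habitat=forest) — mass = 31, legs = 7, hence Accepted. (skin=feathers, mass=41, age=15, legs=0, habitat=tundra) — mass = 41, legs = 0, hence Rejected. (skin=feathers, mass=32, age=20, legs=5, habitat=forest) — mass = 32, legs = 5, hence Accepted.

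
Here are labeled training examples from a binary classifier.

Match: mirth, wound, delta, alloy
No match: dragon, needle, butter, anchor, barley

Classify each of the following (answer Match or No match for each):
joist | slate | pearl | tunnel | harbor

The pattern is that an item is 'Match' exactly when: odd length.

Match, Match, Match, No match, No match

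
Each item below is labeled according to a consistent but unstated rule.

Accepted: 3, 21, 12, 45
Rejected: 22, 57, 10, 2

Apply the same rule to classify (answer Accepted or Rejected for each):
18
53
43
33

The rule appears to be: multiple of 3 AND at most 45.

Accepted, Rejected, Rejected, Accepted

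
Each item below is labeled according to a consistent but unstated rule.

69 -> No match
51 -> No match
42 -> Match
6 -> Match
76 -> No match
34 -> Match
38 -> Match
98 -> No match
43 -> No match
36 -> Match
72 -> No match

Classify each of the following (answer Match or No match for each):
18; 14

One predicate separates the groups cleanly: at most 42.
Match: 18, since 18 ≤ 42.
Match: 14, since 14 ≤ 42.

Match, Match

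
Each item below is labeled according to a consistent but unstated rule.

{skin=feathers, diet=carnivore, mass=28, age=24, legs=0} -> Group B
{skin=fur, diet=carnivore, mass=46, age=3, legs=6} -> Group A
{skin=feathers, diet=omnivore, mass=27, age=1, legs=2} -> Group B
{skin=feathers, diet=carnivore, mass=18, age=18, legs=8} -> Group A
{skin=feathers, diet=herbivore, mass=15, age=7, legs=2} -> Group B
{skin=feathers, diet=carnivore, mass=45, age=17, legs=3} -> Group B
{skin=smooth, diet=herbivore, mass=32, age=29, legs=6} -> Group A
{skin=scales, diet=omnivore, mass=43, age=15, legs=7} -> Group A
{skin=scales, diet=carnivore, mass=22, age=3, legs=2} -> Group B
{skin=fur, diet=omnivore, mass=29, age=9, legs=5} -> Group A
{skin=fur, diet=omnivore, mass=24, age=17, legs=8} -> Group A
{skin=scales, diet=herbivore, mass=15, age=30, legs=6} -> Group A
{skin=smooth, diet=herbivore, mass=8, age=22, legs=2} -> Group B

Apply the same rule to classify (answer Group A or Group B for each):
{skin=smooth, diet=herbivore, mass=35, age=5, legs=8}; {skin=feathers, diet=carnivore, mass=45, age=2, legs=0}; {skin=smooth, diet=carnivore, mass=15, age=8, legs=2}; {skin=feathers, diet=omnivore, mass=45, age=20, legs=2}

Group A, Group B, Group B, Group B

The distinguishing property — legs ≥ 5 — holds for all the 'Group A' cases and none of the 'Group B' cases.
Group A: {skin=smooth, diet=herbivore, mass=35, age=5, legs=8}, since legs = 8. Group B: {skin=feathers, diet=carnivore, mass=45, age=2, legs=0}, since legs = 0. Group B: {skin=smooth, diet=carnivore, mass=15, age=8, legs=2}, since legs = 2. Group B: {skin=feathers, diet=omnivore, mass=45, age=20, legs=2}, since legs = 2.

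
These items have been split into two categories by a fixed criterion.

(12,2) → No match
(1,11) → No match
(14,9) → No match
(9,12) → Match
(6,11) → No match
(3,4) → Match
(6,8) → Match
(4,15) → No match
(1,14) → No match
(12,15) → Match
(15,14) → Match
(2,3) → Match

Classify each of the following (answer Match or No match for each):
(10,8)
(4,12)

Every 'Match' example satisfies: |first − second| ≤ 3. None of the 'No match' examples do.
(10,8) — |10−8| = 2, hence Match.
(4,12) — |4−12| = 8, hence No match.

Match, No match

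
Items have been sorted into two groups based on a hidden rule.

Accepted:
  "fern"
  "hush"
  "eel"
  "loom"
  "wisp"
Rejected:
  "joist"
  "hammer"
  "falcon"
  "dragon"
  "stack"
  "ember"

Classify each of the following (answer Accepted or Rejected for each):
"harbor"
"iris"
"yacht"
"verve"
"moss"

Rejected, Accepted, Rejected, Rejected, Accepted

The simplest hypothesis consistent with all the labels is: length ≤ 4.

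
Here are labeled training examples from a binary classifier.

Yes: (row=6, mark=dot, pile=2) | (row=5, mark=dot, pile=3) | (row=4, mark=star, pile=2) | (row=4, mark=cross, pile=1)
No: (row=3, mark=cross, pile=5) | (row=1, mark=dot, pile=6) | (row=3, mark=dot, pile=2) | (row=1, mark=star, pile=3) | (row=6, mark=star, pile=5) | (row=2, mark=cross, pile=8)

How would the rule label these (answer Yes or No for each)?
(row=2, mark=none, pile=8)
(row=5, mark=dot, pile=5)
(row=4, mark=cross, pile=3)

The distinguishing property — row ≥ 4 AND pile ≤ 3 — holds for all the 'Yes' cases and none of the 'No' cases.
(row=2, mark=none, pile=8): row = 2, pile = 8 — fails the rule, so No. (row=5, mark=dot, pile=5): row = 5, pile = 5 — fails the rule, so No. (row=4, mark=cross, pile=3): row = 4, pile = 3 — matches, so Yes.

No, No, Yes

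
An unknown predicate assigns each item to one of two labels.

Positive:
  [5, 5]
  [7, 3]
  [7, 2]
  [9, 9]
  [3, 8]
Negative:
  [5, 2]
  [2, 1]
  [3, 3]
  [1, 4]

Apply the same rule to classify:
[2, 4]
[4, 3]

Negative, Negative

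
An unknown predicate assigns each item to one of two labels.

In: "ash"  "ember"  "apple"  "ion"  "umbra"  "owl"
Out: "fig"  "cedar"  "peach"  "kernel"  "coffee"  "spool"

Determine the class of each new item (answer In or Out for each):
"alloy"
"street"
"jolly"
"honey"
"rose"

In, Out, Out, Out, Out

The rule appears to be: starts with a vowel.
"alloy" → starts with 'a' → In. "street" → starts with 's' → Out. "jolly" → starts with 'j' → Out. "honey" → starts with 'h' → Out. "rose" → starts with 'r' → Out.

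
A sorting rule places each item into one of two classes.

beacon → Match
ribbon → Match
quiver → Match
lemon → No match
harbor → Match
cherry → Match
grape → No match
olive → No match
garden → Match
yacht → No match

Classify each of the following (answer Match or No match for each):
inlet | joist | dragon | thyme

No match, No match, Match, No match

The pattern is that an item is 'Match' exactly when: even length.
inlet: length 5 — does not fit, so No match. joist: length 5 — does not fit, so No match. dragon: length 6 — satisfies this, so Match. thyme: length 5 — does not fit, so No match.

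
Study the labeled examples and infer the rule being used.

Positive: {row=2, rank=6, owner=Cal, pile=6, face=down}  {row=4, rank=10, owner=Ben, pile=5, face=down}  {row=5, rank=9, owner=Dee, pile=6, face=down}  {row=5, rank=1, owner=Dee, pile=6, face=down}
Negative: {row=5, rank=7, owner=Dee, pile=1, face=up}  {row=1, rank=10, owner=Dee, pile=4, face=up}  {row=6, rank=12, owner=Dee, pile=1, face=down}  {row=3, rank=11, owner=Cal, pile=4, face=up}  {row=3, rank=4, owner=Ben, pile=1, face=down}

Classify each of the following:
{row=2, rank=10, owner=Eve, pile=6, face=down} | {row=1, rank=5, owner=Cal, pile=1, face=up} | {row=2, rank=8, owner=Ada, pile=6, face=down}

Positive, Negative, Positive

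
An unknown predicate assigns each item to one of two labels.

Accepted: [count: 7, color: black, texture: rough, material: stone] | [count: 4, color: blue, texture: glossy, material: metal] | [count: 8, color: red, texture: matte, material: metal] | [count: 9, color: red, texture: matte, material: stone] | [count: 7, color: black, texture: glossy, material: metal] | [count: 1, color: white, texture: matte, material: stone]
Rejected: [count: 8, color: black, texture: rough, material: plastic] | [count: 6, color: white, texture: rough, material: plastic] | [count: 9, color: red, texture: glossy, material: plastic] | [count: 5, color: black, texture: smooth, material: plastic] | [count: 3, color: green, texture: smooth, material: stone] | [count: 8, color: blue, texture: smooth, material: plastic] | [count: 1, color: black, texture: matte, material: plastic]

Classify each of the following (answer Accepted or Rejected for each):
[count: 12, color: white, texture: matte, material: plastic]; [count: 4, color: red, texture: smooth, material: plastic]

One predicate separates the groups cleanly: material is not plastic AND count ≠ 3.
[count: 12, color: white, texture: matte, material: plastic]: material is plastic, count = 12, does not satisfy this → Rejected.
[count: 4, color: red, texture: smooth, material: plastic]: material is plastic, count = 4, does not satisfy this → Rejected.

Rejected, Rejected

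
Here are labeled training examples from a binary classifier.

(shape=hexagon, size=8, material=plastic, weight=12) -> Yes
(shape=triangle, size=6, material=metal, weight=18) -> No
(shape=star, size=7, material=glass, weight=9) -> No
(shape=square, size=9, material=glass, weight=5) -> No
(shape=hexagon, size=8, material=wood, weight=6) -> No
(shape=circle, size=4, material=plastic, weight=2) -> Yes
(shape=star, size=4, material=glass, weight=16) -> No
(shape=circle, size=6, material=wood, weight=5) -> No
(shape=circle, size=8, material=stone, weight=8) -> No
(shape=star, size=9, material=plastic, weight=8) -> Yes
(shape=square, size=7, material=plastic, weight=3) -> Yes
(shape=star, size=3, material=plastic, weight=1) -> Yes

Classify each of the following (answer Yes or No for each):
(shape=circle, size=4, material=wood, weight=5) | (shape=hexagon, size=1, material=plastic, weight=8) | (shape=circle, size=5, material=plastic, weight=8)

All 'Yes' examples share one property — material is plastic — and every 'No' example lacks it.
No: (shape=circle, size=4, material=wood, weight=5), since material is wood. Yes: (shape=hexagon, size=1, material=plastic, weight=8), since material is plastic. Yes: (shape=circle, size=5, material=plastic, weight=8), since material is plastic.

No, Yes, Yes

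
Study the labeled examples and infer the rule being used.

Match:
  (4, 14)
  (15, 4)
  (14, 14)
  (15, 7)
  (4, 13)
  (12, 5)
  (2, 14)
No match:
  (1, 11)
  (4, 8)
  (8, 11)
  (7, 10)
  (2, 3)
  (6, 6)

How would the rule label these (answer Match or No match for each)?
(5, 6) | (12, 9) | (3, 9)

No match, Match, No match

The distinguishing property — max ≥ 12 — holds for all the 'Match' cases and none of the 'No match' cases.
(5, 6) → max 6 → No match.
(12, 9) → max 12 → Match.
(3, 9) → max 9 → No match.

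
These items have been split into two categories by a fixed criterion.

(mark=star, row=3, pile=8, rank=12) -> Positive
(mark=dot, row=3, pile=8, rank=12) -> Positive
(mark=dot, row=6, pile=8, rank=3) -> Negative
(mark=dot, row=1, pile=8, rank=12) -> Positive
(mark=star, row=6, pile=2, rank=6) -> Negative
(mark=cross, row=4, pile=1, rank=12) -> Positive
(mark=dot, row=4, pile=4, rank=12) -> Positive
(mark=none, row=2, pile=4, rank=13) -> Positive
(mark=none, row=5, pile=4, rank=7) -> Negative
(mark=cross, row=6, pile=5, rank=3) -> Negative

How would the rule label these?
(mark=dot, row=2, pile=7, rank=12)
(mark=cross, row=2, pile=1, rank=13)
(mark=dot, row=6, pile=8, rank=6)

The rule appears to be: row ≤ 4.
(mark=dot, row=2, pile=7, rank=12): row = 2, matches → Positive. (mark=cross, row=2, pile=1, rank=13): row = 2, matches → Positive. (mark=dot, row=6, pile=8, rank=6): row = 6, does not satisfy this → Negative.

Positive, Positive, Negative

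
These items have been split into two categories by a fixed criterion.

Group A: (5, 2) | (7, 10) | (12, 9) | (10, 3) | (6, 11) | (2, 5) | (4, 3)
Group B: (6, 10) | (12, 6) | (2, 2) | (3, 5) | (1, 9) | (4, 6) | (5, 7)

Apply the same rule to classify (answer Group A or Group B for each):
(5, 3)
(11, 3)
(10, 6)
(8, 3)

Comparing the two groups points to one rule — sum is odd.
(5, 3): 5+3 = 8 — does not satisfy this, so Group B. (11, 3): 11+3 = 14 — does not satisfy this, so Group B. (10, 6): 10+6 = 16 — does not satisfy this, so Group B. (8, 3): 8+3 = 11 — satisfies this, so Group A.

Group B, Group B, Group B, Group A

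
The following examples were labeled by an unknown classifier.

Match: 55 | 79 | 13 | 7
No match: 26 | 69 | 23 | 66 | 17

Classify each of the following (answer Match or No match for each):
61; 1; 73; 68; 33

Match, Match, Match, No match, No match

The classifier is using: ≡ 1 (mod 3).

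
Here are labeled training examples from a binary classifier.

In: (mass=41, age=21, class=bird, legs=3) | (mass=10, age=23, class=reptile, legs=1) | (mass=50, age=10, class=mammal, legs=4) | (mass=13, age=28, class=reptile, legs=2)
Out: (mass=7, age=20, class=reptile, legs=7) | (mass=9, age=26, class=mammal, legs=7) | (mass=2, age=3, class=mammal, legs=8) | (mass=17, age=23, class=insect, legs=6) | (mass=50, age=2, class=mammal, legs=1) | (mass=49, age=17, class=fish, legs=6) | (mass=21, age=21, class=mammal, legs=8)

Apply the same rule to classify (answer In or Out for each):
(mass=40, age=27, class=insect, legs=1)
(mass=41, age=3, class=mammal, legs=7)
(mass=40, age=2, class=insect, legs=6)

The distinguishing property — legs ≤ 4 AND age ≥ 3 — holds for all the 'In' cases and none of the 'Out' cases.
(mass=40, age=27, class=insect, legs=1) — legs = 1, age = 27, hence In.
(mass=41, age=3, class=mammal, legs=7) — legs = 7, age = 3, hence Out.
(mass=40, age=2, class=insect, legs=6) — legs = 6, age = 2, hence Out.

In, Out, Out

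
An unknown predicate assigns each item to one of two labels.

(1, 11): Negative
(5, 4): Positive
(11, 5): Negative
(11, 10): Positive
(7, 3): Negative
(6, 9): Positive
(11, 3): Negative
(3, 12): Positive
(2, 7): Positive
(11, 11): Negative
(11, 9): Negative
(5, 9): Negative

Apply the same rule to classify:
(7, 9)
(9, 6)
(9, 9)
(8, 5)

Negative, Positive, Negative, Positive

One predicate separates the groups cleanly: sum is odd.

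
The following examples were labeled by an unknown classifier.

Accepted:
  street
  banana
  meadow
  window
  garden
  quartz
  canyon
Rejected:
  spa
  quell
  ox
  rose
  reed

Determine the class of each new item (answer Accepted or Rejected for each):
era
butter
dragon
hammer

Rejected, Accepted, Accepted, Accepted

'Accepted' ⟺ length 6.
era: Rejected (length 3).
butter: Accepted (length 6).
dragon: Accepted (length 6).
hammer: Accepted (length 6).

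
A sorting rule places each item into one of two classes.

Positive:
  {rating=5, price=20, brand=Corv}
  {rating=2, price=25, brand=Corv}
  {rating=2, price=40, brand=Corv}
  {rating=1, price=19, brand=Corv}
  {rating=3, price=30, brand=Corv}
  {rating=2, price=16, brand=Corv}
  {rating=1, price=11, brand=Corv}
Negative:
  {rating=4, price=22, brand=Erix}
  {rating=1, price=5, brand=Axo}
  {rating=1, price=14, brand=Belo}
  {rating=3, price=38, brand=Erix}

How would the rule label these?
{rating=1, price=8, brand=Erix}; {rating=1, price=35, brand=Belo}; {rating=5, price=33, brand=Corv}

Negative, Negative, Positive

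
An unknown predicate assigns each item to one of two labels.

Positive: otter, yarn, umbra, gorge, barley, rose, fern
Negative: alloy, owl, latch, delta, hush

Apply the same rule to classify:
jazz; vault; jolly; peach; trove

Negative, Negative, Negative, Negative, Positive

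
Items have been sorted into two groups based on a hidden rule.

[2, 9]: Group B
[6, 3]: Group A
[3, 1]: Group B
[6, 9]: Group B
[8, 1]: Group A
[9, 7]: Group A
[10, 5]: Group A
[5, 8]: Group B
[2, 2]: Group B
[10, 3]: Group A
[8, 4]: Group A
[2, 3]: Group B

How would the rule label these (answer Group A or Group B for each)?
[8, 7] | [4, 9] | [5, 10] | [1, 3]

The common property of the 'Group A' items is: first > second AND sum ≥ 5. No 'Group B' item has it.
[8, 7]: Group A (8 > 7, 8+7 = 15). [4, 9]: Group B (4 < 9, 4+9 = 13). [5, 10]: Group B (5 < 10, 5+10 = 15). [1, 3]: Group B (1 < 3, 1+3 = 4).

Group A, Group B, Group B, Group B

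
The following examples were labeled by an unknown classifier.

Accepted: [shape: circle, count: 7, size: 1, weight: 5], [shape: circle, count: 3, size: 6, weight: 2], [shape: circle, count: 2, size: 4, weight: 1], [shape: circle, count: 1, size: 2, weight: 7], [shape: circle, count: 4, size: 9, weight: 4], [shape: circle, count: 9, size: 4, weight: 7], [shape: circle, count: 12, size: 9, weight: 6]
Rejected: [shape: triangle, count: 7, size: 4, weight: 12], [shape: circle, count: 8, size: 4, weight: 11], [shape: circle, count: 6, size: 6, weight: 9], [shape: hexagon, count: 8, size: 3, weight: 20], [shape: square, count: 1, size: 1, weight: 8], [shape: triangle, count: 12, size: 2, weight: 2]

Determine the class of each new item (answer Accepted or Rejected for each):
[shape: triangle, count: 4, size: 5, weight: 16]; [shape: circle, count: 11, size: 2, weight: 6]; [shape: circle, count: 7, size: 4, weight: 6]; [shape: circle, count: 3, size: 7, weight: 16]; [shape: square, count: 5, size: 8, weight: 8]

Rejected, Accepted, Accepted, Rejected, Rejected

The common property of the 'Accepted' items is: shape is circle AND weight ≤ 7. No 'Rejected' item has it.
Rejected: [shape: triangle, count: 4, size: 5, weight: 16], since shape is triangle, weight = 16.
Accepted: [shape: circle, count: 11, size: 2, weight: 6], since shape is circle, weight = 6.
Accepted: [shape: circle, count: 7, size: 4, weight: 6], since shape is circle, weight = 6.
Rejected: [shape: circle, count: 3, size: 7, weight: 16], since shape is circle, weight = 16.
Rejected: [shape: square, count: 5, size: 8, weight: 8], since shape is square, weight = 8.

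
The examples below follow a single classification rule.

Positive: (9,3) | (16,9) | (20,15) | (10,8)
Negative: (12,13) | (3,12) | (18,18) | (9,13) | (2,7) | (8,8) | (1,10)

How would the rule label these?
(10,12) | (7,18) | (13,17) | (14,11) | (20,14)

One predicate separates the groups cleanly: first > second.

Negative, Negative, Negative, Positive, Positive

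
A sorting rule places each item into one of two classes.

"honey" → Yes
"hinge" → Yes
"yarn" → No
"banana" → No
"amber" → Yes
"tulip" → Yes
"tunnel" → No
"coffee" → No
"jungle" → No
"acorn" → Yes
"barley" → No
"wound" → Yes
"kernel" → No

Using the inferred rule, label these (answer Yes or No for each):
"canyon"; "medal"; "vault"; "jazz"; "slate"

The pattern is that an item is 'Yes' exactly when: odd length.
"canyon" → length 6 → No. "medal" → length 5 → Yes. "vault" → length 5 → Yes. "jazz" → length 4 → No. "slate" → length 5 → Yes.

No, Yes, Yes, No, Yes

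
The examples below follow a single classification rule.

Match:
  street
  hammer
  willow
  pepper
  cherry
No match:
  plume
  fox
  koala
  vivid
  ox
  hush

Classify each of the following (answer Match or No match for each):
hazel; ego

No match, No match

The simplest hypothesis consistent with all the labels is: has a double letter.
No match: hazel, since no doubled letter. No match: ego, since no doubled letter.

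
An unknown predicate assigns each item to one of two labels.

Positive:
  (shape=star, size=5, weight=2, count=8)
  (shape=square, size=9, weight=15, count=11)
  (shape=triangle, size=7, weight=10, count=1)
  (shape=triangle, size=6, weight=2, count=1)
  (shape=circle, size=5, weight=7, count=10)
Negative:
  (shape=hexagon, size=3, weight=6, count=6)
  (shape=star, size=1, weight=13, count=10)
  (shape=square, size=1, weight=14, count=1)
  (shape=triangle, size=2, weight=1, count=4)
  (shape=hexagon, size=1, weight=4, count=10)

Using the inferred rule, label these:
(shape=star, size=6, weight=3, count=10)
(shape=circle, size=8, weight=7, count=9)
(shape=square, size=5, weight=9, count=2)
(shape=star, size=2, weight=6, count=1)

The distinguishing property — size ≥ 5 — holds for all the 'Positive' cases and none of the 'Negative' cases.
(shape=star, size=6, weight=3, count=10): Positive (size = 6). (shape=circle, size=8, weight=7, count=9): Positive (size = 8). (shape=square, size=5, weight=9, count=2): Positive (size = 5). (shape=star, size=2, weight=6, count=1): Negative (size = 2).

Positive, Positive, Positive, Negative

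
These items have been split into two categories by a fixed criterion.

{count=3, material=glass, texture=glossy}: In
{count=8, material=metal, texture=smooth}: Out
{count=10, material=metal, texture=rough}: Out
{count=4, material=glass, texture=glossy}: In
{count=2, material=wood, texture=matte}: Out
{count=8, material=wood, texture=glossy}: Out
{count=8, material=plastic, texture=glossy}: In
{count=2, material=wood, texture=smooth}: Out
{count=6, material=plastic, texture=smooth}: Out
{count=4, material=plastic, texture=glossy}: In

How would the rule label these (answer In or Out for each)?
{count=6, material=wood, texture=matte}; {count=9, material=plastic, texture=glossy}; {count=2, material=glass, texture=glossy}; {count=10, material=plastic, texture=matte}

Out, In, In, Out

Every 'In' example satisfies: material is not wood AND texture is glossy. None of the 'Out' examples do.
{count=6, material=wood, texture=matte}: material is wood, texture is matte, does not pass → Out.
{count=9, material=plastic, texture=glossy}: material is plastic, texture is glossy, has this property → In.
{count=2, material=glass, texture=glossy}: material is glass, texture is glossy, has this property → In.
{count=10, material=plastic, texture=matte}: material is plastic, texture is matte, does not pass → Out.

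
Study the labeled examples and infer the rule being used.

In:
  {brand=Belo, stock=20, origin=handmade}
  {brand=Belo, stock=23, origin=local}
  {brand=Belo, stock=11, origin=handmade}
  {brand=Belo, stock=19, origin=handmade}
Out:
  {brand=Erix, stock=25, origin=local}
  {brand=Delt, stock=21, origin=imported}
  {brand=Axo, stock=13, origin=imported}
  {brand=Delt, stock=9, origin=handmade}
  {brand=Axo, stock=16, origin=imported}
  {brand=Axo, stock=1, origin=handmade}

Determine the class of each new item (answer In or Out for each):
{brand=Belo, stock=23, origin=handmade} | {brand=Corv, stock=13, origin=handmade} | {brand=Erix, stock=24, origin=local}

In, Out, Out

The simplest hypothesis consistent with all the labels is: brand is Belo.
In: {brand=Belo, stock=23, origin=handmade}, since brand is Belo. Out: {brand=Corv, stock=13, origin=handmade}, since brand is Corv. Out: {brand=Erix, stock=24, origin=local}, since brand is Erix.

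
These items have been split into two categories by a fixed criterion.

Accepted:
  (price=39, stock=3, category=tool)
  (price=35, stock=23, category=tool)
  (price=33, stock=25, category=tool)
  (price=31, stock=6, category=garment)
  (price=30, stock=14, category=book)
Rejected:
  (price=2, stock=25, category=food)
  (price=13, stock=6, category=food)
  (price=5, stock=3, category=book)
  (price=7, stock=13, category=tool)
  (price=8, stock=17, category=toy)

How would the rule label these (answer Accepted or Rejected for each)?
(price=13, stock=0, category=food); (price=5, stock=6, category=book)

The pattern is that an item is 'Accepted' exactly when: price ≥ 30.

Rejected, Rejected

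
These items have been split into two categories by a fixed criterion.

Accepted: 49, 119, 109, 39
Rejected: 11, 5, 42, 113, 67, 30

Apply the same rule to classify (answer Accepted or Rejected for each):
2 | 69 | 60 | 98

Rejected, Accepted, Rejected, Rejected

Every 'Accepted' example satisfies: ends in digit 9. None of the 'Rejected' examples do.
Rejected: 2, since last digit 2. Accepted: 69, since last digit 9. Rejected: 60, since last digit 0. Rejected: 98, since last digit 8.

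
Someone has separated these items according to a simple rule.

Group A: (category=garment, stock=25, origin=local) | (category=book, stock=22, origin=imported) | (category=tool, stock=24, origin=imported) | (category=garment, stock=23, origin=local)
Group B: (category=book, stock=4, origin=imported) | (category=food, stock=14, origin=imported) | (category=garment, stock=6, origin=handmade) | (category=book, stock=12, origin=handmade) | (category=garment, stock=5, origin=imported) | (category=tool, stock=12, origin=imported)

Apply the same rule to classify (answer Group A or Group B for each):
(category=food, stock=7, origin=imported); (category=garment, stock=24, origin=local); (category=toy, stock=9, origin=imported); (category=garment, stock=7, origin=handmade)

Group B, Group A, Group B, Group B

A rule that fits every label: stock ≥ 22 — true of each 'Group A' example, false of each 'Group B' one.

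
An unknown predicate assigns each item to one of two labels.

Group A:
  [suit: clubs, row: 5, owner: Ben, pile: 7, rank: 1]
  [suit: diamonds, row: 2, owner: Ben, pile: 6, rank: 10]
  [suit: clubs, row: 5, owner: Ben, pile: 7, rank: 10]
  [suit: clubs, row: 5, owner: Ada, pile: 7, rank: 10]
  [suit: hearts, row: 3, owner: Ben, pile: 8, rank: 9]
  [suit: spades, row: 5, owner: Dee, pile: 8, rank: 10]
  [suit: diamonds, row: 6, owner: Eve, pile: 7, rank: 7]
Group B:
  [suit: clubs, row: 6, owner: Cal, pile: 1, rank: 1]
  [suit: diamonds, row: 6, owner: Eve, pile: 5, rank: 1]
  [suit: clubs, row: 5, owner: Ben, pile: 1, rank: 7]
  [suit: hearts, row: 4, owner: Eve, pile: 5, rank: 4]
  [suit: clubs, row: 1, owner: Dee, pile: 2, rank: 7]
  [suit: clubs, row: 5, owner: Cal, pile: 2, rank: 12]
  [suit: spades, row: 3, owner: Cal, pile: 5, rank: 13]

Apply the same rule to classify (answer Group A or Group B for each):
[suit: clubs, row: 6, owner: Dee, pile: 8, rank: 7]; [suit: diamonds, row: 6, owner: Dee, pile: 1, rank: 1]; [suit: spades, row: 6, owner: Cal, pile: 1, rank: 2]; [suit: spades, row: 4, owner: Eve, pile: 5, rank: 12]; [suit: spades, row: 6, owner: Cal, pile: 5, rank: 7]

Group A, Group B, Group B, Group B, Group B

'Group A' ⟺ pile ≥ 6.
Group A: [suit: clubs, row: 6, owner: Dee, pile: 8, rank: 7], since pile = 8.
Group B: [suit: diamonds, row: 6, owner: Dee, pile: 1, rank: 1], since pile = 1.
Group B: [suit: spades, row: 6, owner: Cal, pile: 1, rank: 2], since pile = 1.
Group B: [suit: spades, row: 4, owner: Eve, pile: 5, rank: 12], since pile = 5.
Group B: [suit: spades, row: 6, owner: Cal, pile: 5, rank: 7], since pile = 5.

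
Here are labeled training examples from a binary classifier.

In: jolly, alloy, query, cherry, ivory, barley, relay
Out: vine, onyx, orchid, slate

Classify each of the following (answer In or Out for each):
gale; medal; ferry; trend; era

Out, Out, In, Out, Out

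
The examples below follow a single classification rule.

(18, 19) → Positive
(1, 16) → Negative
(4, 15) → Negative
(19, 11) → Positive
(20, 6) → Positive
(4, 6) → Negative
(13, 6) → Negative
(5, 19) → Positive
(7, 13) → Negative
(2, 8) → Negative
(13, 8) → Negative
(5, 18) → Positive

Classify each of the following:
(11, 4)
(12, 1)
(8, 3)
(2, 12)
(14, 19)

Negative, Negative, Negative, Negative, Positive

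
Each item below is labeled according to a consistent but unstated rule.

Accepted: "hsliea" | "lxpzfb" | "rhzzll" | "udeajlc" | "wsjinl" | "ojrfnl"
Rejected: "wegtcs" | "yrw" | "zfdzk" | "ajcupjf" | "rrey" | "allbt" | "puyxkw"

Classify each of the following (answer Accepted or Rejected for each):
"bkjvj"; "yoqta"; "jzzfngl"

The simplest hypothesis consistent with all the labels is: length ≥ 6 AND contains 'l'.

Rejected, Rejected, Accepted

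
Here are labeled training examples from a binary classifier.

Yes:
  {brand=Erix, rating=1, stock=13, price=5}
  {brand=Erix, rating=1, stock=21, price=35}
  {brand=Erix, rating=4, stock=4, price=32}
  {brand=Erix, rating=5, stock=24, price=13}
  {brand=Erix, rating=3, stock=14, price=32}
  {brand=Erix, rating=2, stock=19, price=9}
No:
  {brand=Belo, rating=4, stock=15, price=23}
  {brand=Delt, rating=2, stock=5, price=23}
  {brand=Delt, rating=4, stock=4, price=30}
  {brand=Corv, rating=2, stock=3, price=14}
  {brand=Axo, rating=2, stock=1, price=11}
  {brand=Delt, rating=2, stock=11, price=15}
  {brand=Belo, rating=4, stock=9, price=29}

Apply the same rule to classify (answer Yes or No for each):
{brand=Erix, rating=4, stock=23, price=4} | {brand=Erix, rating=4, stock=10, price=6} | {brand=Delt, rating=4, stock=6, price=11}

Yes, Yes, No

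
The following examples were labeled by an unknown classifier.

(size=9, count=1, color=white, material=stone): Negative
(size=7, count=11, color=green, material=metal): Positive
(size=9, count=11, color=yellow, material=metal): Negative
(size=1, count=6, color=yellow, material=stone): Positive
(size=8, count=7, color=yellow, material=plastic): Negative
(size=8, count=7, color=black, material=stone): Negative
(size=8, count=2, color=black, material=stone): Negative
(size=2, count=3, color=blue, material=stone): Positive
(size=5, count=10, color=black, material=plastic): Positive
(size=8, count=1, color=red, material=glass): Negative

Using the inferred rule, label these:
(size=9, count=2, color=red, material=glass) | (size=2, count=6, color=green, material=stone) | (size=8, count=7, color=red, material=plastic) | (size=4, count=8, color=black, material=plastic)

Negative, Positive, Negative, Positive

Rule: size ≤ 7. This holds for each 'Positive' example and fails for each 'Negative' one.
(size=9, count=2, color=red, material=glass): size = 9, fails the rule → Negative. (size=2, count=6, color=green, material=stone): size = 2, matches → Positive. (size=8, count=7, color=red, material=plastic): size = 8, fails the rule → Negative. (size=4, count=8, color=black, material=plastic): size = 4, matches → Positive.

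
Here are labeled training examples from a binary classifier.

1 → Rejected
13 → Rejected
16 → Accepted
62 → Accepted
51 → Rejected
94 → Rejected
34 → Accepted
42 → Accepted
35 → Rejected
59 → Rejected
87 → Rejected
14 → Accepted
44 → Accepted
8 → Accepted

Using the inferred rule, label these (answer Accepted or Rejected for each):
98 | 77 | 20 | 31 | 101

Rejected, Rejected, Accepted, Rejected, Rejected

A rule that fits every label: even AND at most 62 — true of each 'Accepted' example, false of each 'Rejected' one.
98: 98 is even, 98 > 62 — does not satisfy this, so Rejected.
77: 77 is odd, 77 > 62 — does not satisfy this, so Rejected.
20: 20 is even, 20 ≤ 62 — has this property, so Accepted.
31: 31 is odd, 31 ≤ 62 — does not satisfy this, so Rejected.
101: 101 is odd, 101 > 62 — does not satisfy this, so Rejected.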